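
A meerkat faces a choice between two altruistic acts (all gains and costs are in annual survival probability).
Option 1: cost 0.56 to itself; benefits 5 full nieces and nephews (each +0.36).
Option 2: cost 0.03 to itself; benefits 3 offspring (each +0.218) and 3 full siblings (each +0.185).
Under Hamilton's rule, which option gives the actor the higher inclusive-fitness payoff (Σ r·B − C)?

Option 1: r to a full niece or nephew = 0.25.
Option 1: Σ r·B − C = (5·0.25·0.36) − 0.56 = -0.11.
Option 2: r to an offspring = 0.5.
Option 2: r to a full sibling = 0.5.
Option 2: Σ r·B − C = (3·0.5·0.218 + 3·0.5·0.185) − 0.03 = 0.5745.
Option 2 has the higher net inclusive-fitness payoff.

Option 2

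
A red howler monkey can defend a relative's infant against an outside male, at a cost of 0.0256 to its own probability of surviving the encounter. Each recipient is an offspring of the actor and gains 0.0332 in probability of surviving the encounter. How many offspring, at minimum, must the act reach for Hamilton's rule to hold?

r to an offspring = 1/2 (one parent–offspring link: r = (1/2)^1 = 1/2).
Hamilton's rule: n·r·B > C  ⇒  n > C/(r·B) = 0.0256/(0.5·0.0332) = 1.542.
The smallest integer exceeding 1.542 is 2.

2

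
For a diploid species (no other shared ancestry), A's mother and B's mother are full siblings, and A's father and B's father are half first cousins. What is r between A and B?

0.140625

With two independent routes of shared ancestry, r is the sum of the two contributions.
A and B are related in two ways: first cousins through their mothers (r = 1/8) and half second cousins through their fathers (r = 1/64).
r = 1/8 + 1/64 = 0.140625.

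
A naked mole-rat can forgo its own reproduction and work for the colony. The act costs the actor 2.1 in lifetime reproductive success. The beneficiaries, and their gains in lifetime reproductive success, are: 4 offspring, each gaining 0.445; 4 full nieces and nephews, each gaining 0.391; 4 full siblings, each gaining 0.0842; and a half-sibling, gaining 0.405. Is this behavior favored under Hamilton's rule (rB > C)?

No

Hamilton's rule: the trait is favored when the sum of r·B over every recipient exceeds the actor's cost C.
r to an offspring = 0.5 (one parent–offspring link: r = (1/2)^1 = 1/2).
r to a full niece or nephew = 0.25 (full aunt/uncle↔niece/nephew: two paths of length 3 through the shared grandparent pair: r = 2·(1/2)^3 = 1/4).
r to a full sibling = 0.5 (full sibs share both parents — two paths of length 2: r = 2·(1/2)^2 = 1/2).
r to a half-sibling = 0.25 (half-sibs share one parent — one path of length 2: r = (1/2)^2 = 1/4).
Summing one r·B term per recipient: 4·0.5·0.445 + 4·0.25·0.391 + 4·0.5·0.0842 + 1·0.25·0.405 = 1.55065.
1.55065 < 2.1: the indirect benefit is less than the cost.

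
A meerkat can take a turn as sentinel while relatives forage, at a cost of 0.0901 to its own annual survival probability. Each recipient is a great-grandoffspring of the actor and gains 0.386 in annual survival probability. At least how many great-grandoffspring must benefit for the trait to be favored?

2

r to a great-grandoffspring = 1/8 (three parent–offspring links: r = (1/2)^3 = 1/8).
Hamilton's rule: n·r·B > C  ⇒  n > C/(r·B) = 0.0901/(0.125·0.386) = 1.867.
The smallest integer exceeding 1.867 is 2.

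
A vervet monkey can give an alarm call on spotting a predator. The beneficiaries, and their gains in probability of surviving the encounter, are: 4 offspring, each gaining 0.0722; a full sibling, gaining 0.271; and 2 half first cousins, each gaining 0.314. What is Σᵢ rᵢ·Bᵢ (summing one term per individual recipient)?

r to an offspring = 1/2 (one parent–offspring link: r = (1/2)^1 = 1/2).
r to a full sibling = 1/2 (full sibs share both parents — two paths of length 2: r = 2·(1/2)^2 = 1/2).
r to a half first cousin = 1/16 (half first cousins share one grandparent — one path of length 4: r = (1/2)^4 = 1/16).
Summing one r·B term per recipient: 4·0.5·0.0722 + 1·0.5·0.271 + 2·0.0625·0.314 = 0.31915.

0.31915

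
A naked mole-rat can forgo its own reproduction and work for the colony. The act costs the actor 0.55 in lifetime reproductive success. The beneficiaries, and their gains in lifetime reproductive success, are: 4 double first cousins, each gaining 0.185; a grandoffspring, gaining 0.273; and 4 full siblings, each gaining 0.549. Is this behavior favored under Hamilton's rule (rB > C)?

Yes

Hamilton's rule: the trait is favored when the sum of r·B over every recipient exceeds the actor's cost C.
r to a double first cousin = 1/4 (double first cousins share both grandparent pairs — four paths of length 4: r = 4·(1/2)^4 = 1/4).
r to a grandoffspring = 1/4 (two parent–offspring links: r = (1/2)^2 = 1/4).
r to a full sibling = 1/2 (full sibs share both parents — two paths of length 2: r = 2·(1/2)^2 = 1/2).
Summing one r·B term per recipient: 4·0.25·0.185 + 1·0.25·0.273 + 4·0.5·0.549 = 1.35125.
1.35125 > 0.55: the indirect benefit exceeds the cost.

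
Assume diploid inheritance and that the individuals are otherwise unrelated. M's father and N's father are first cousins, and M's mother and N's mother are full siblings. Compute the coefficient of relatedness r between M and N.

Wright's path rule: contributions from independent ancestry routes add.
M and N are related in two ways: second cousins through their fathers (r = 1/32) and first cousins through their mothers (r = 1/8).
r = 1/32 + 1/8 = 0.15625.

0.15625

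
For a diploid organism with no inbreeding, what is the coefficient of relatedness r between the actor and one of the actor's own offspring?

0.5

Each parent–offspring link contributes a factor of 1/2, and independent paths through distinct common ancestors add.
One parent–offspring link: r = (1/2)^1 = 1/2.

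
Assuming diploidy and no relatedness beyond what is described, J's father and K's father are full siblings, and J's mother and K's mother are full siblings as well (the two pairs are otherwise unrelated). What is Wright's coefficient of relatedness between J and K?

Wright's path rule: contributions from independent ancestry routes add.
J and K are related in two ways: first cousins through their fathers (r = 1/8) and first cousins through their mothers (r = 1/8) — i.e. double first cousins.
r = 1/8 + 1/8 = 1/4 = 0.25.

0.25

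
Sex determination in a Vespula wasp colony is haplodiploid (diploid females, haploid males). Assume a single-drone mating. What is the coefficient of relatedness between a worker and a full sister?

0.75

Haplodiploid full sisters inherit their father's entire haploid genome identically (contributing 1/2) and on average half of their mother's contribution (1/2 · 1/2 = 1/4); r = 1/2 + 1/4 = 3/4.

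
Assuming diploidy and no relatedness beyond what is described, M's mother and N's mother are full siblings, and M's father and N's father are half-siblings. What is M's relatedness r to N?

Relatedness sums over independent paths through distinct common ancestors.
M and N are related in two ways: first cousins through their mothers (r = 1/8) and half first cousins through their fathers (r = 1/16).
r = 1/8 + 1/16 = 3/16 = 0.1875.

0.1875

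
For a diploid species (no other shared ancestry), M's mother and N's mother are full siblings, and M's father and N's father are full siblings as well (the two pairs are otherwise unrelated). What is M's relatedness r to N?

0.25

Wright's path rule: contributions from independent ancestry routes add.
M and N are related in two ways: first cousins through their mothers (r = 1/8) and first cousins through their fathers (r = 1/8) — i.e. double first cousins.
r = 1/8 + 1/8 = 1/4 = 0.25.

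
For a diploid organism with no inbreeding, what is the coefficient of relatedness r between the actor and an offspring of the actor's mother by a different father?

Each parent–offspring link contributes a factor of 1/2, and independent paths through distinct common ancestors add.
Half-sibs share one parent — one path of length 2: r = (1/2)^2 = 1/4.

0.25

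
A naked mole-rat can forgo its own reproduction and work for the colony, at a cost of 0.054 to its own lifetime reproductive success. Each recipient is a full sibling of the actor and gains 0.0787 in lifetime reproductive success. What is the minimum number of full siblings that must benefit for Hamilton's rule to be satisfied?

2

r to a full sibling = 0.5 (full sibs share both parents — two paths of length 2: r = 2·(1/2)^2 = 1/2).
Hamilton's rule: n·r·B > C  ⇒  n > C/(r·B) = 0.054/(0.5·0.0787) = 1.372.
The smallest integer exceeding 1.372 is 2.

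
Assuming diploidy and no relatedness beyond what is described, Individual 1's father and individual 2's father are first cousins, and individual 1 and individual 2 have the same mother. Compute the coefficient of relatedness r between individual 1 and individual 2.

0.28125

Wright's path rule: contributions from independent ancestry routes add.
Individual 1 and individual 2 are related in two ways: second cousins through their fathers (r = 1/32) and half-sibs through their shared mother (r = 1/4).
r = 1/32 + 1/4 = 0.28125.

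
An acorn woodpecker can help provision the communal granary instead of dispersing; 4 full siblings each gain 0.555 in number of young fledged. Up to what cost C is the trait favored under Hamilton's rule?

r to a full sibling = 0.5 (full sibs share both parents — two paths of length 2: r = 2·(1/2)^2 = 1/2).
Hamilton's rule: n·r·B > C, so the trait is favored while C < n·r·B = 4·0.5·0.555 = 1.11.

1.11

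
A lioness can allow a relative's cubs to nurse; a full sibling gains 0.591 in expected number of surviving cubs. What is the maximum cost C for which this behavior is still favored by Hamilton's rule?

r to a full sibling = 0.5 (full sibs share both parents — two paths of length 2: r = 2·(1/2)^2 = 1/2).
Hamilton's rule: n·r·B > C, so the trait is favored while C < n·r·B = 1·0.5·0.591 = 0.2955.

0.2955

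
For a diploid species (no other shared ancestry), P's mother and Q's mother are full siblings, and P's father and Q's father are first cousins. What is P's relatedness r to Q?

0.15625

Independent pedigree routes through distinct common ancestors add.
P and Q are related in two ways: first cousins through their mothers (r = 1/8) and second cousins through their fathers (r = 1/32).
r = 1/8 + 1/32 = 0.15625.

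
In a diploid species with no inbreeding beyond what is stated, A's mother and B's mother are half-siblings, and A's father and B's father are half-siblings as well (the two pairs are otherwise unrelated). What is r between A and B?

0.125

With two independent routes of shared ancestry, r is the sum of the two contributions.
A and B are related in two ways: half first cousins through their mothers (r = 1/16) and half first cousins through their fathers (r = 1/16).
r = 1/16 + 1/16 = 1/8 = 0.125.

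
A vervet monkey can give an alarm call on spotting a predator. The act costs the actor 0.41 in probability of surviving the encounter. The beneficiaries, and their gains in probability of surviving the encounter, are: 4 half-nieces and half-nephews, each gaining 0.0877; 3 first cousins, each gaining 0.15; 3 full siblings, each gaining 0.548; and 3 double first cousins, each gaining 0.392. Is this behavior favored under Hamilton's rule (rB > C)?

Hamilton's rule: the trait is favored when the sum of r·B over every recipient exceeds the actor's cost C.
r to a half-niece or half-nephew = 1/8 (half-aunt/uncle↔niece/nephew: one path of length 3: r = (1/2)^3 = 1/8).
r to a first cousin = 0.125 (first cousins share one grandparent pair — two paths of length 4: r = 2·(1/2)^4 = 1/8).
r to a full sibling = 0.5 (full sibs share both parents — two paths of length 2: r = 2·(1/2)^2 = 1/2).
r to a double first cousin = 1/4 (double first cousins share both grandparent pairs — four paths of length 4: r = 4·(1/2)^4 = 1/4).
Summing one r·B term per recipient: 4·0.125·0.0877 + 3·0.125·0.15 + 3·0.5·0.548 + 3·0.25·0.392 = 1.2161.
1.2161 > 0.41: the indirect benefit exceeds the cost.

Yes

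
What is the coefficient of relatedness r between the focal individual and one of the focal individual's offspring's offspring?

Each parent–offspring link contributes a factor of 1/2, and independent paths through distinct common ancestors add.
Two parent–offspring links: r = (1/2)^2 = 1/4.

0.25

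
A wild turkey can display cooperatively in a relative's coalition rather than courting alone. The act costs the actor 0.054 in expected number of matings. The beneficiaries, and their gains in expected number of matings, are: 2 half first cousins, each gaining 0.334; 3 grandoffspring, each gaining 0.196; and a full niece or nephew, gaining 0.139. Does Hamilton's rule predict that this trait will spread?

Yes

Hamilton's rule: the trait is favored when the sum of r·B over every recipient exceeds the actor's cost C.
r to a half first cousin = 1/16 (half first cousins share one grandparent — one path of length 4: r = (1/2)^4 = 1/16).
r to a grandoffspring = 1/4 (two parent–offspring links: r = (1/2)^2 = 1/4).
r to a full niece or nephew = 1/4 (full aunt/uncle↔niece/nephew: two paths of length 3 through the shared grandparent pair: r = 2·(1/2)^3 = 1/4).
Summing one r·B term per recipient: 2·0.0625·0.334 + 3·0.25·0.196 + 1·0.25·0.139 = 0.2235.
0.2235 > 0.054: the indirect benefit exceeds the cost.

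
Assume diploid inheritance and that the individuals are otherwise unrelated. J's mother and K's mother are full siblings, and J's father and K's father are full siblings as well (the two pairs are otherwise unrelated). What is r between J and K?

0.25

With two independent routes of shared ancestry, r is the sum of the two contributions.
J and K are related in two ways: first cousins through their mothers (r = 1/8) and first cousins through their fathers (r = 1/8) — i.e. double first cousins.
r = 1/8 + 1/8 = 1/4 = 0.25.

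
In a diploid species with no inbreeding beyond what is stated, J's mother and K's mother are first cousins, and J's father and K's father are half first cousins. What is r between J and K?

With two independent routes of shared ancestry, r is the sum of the two contributions.
J and K are related in two ways: second cousins through their mothers (r = 1/32) and half second cousins through their fathers (r = 1/64).
r = 1/32 + 1/64 = 0.046875.

0.046875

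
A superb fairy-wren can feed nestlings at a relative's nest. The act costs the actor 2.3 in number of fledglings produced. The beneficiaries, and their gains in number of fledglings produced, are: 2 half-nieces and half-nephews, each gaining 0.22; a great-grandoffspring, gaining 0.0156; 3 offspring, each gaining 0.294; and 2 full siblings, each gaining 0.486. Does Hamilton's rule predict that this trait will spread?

No

Hamilton's rule: the trait is favored when the sum of r·B over every recipient exceeds the actor's cost C.
r to a half-niece or half-nephew = 0.125 (half-aunt/uncle↔niece/nephew: one path of length 3: r = (1/2)^3 = 1/8).
r to a great-grandoffspring = 0.125 (three parent–offspring links: r = (1/2)^3 = 1/8).
r to an offspring = 1/2 (one parent–offspring link: r = (1/2)^1 = 1/2).
r to a full sibling = 0.5 (full sibs share both parents — two paths of length 2: r = 2·(1/2)^2 = 1/2).
Summing one r·B term per recipient: 2·0.125·0.22 + 1·0.125·0.0156 + 3·0.5·0.294 + 2·0.5·0.486 = 0.98395.
0.98395 < 2.3: the indirect benefit is less than the cost.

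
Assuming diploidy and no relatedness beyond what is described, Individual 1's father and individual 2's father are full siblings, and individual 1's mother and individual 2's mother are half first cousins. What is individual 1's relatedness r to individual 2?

Wright's path rule: contributions from independent ancestry routes add.
Individual 1 and individual 2 are related in two ways: first cousins through their fathers (r = 1/8) and half second cousins through their mothers (r = 1/64).
r = 1/8 + 1/64 = 0.140625.

0.140625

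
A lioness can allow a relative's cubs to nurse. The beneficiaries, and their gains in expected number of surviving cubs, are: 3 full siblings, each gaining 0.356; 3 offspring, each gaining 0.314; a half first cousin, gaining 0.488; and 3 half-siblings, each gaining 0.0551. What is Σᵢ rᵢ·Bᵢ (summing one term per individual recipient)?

1.076825

r to a full sibling = 0.5 (full sibs share both parents — two paths of length 2: r = 2·(1/2)^2 = 1/2).
r to an offspring = 0.5 (one parent–offspring link: r = (1/2)^1 = 1/2).
r to a half first cousin = 1/16 (half first cousins share one grandparent — one path of length 4: r = (1/2)^4 = 1/16).
r to a half-sibling = 1/4 (half-sibs share one parent — one path of length 2: r = (1/2)^2 = 1/4).
Summing one r·B term per recipient: 3·0.5·0.356 + 3·0.5·0.314 + 1·0.0625·0.488 + 3·0.25·0.0551 = 1.076825.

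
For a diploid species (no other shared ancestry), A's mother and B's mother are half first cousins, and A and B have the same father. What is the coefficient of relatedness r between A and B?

With two independent routes of shared ancestry, r is the sum of the two contributions.
A and B are related in two ways: half second cousins through their mothers (r = 1/64) and half-sibs through their shared father (r = 1/4).
r = 1/64 + 1/4 = 17/64 = 0.265625.

0.265625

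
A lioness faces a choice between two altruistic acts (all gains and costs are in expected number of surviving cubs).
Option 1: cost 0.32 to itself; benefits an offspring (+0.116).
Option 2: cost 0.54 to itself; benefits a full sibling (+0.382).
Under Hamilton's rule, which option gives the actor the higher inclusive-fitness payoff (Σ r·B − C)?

Option 1: r to an offspring = 0.5.
Option 1: Σ r·B − C = (1·0.5·0.116) − 0.32 = -0.262.
Option 2: r to a full sibling = 0.5.
Option 2: Σ r·B − C = (1·0.5·0.382) − 0.54 = -0.349.
Option 1 has the higher net inclusive-fitness payoff.

Option 1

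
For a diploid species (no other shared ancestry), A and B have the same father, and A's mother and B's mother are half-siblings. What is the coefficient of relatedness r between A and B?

0.3125

Relatedness sums over independent paths through distinct common ancestors.
A and B are related in two ways: half-sibs through their shared father (r = 1/4) and half first cousins through their mothers (r = 1/16).
r = 1/4 + 1/16 = 5/16 = 0.3125.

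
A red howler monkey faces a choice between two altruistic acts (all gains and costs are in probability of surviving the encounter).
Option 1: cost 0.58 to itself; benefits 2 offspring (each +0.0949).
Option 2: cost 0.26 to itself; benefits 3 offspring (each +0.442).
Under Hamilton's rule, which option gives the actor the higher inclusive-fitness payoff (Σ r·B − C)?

Option 2

Option 1: r to an offspring = 0.5.
Option 1: Σ r·B − C = (2·0.5·0.0949) − 0.58 = -0.4851.
Option 2: r to an offspring = 0.5.
Option 2: Σ r·B − C = (3·0.5·0.442) − 0.26 = 0.403.
Option 2 has the higher net inclusive-fitness payoff.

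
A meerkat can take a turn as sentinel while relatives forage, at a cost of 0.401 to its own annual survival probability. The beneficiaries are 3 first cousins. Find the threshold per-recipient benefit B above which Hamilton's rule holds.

r to a first cousin = 1/8 (first cousins share one grandparent pair — two paths of length 4: r = 2·(1/2)^4 = 1/8).
Hamilton's rule with n recipients of equal r: n·r·B > C, so B > C/(n·r) = 0.401/(3·0.125) = 1.0693.

1.0693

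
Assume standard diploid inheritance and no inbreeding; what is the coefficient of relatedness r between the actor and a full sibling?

0.5

Each parent–offspring link contributes a factor of 1/2, and independent paths through distinct common ancestors add.
Full sibs share both parents — two paths of length 2: r = 2·(1/2)^2 = 1/2.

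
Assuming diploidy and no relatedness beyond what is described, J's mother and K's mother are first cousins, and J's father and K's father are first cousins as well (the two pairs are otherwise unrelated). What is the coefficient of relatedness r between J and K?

Wright's path rule: contributions from independent ancestry routes add.
J and K are related in two ways: second cousins through their mothers (r = 1/32) and second cousins through their fathers (r = 1/32).
r = 1/32 + 1/32 = 1/16 = 0.0625.

0.0625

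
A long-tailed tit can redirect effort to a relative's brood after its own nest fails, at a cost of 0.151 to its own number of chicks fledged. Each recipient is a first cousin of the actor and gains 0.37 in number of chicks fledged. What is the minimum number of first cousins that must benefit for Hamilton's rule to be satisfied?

4

r to a first cousin = 0.125 (first cousins share one grandparent pair — two paths of length 4: r = 2·(1/2)^4 = 1/8).
Hamilton's rule: n·r·B > C  ⇒  n > C/(r·B) = 0.151/(0.125·0.37) = 3.265.
The smallest integer exceeding 3.265 is 4.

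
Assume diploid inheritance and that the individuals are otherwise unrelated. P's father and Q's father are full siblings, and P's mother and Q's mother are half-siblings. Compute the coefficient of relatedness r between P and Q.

0.1875

Relatedness sums over independent paths through distinct common ancestors.
P and Q are related in two ways: first cousins through their fathers (r = 1/8) and half first cousins through their mothers (r = 1/16).
r = 1/8 + 1/16 = 3/16 = 0.1875.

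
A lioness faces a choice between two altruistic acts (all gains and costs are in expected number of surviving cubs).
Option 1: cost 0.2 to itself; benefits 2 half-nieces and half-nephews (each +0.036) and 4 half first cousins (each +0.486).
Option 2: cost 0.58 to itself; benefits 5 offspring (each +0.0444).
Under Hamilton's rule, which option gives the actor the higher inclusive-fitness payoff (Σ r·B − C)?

Option 1: r to a half-niece or half-nephew = 0.125.
Option 1: r to a half first cousin = 0.0625.
Option 1: Σ r·B − C = (2·0.125·0.036 + 4·0.0625·0.486) − 0.2 = -0.0695.
Option 2: r to an offspring = 0.5.
Option 2: Σ r·B − C = (5·0.5·0.0444) − 0.58 = -0.469.
Option 1 has the higher net inclusive-fitness payoff.

Option 1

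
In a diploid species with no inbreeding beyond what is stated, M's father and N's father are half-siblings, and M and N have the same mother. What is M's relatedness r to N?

Wright's path rule: contributions from independent ancestry routes add.
M and N are related in two ways: half first cousins through their fathers (r = 1/16) and half-sibs through their shared mother (r = 1/4).
r = 1/16 + 1/4 = 0.3125.

0.3125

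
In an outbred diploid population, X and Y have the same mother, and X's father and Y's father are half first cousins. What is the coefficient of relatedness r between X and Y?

0.265625

Relatedness sums over independent paths through distinct common ancestors.
X and Y are related in two ways: half-sibs through their shared mother (r = 1/4) and half second cousins through their fathers (r = 1/64).
r = 1/4 + 1/64 = 17/64 = 0.265625.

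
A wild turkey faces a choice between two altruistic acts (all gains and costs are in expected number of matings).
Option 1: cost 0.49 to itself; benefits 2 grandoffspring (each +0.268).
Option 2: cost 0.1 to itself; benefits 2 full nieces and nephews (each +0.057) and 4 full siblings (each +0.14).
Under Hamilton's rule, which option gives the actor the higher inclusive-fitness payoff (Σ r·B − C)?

Option 2

Option 1: r to a grandoffspring = 0.25.
Option 1: Σ r·B − C = (2·0.25·0.268) − 0.49 = -0.356.
Option 2: r to a full niece or nephew = 0.25.
Option 2: r to a full sibling = 0.5.
Option 2: Σ r·B − C = (2·0.25·0.057 + 4·0.5·0.14) − 0.1 = 0.2085.
Option 2 has the higher net inclusive-fitness payoff.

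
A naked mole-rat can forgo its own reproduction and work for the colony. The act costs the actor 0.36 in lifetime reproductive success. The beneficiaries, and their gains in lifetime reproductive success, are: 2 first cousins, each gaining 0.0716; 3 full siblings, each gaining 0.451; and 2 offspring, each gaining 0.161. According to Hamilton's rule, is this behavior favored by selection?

Hamilton's rule: the trait is favored when the sum of r·B over every recipient exceeds the actor's cost C.
r to a first cousin = 1/8 (first cousins share one grandparent pair — two paths of length 4: r = 2·(1/2)^4 = 1/8).
r to a full sibling = 0.5 (full sibs share both parents — two paths of length 2: r = 2·(1/2)^2 = 1/2).
r to an offspring = 1/2 (one parent–offspring link: r = (1/2)^1 = 1/2).
Summing one r·B term per recipient: 2·0.125·0.0716 + 3·0.5·0.451 + 2·0.5·0.161 = 0.8554.
0.8554 > 0.36: the indirect benefit exceeds the cost.

Yes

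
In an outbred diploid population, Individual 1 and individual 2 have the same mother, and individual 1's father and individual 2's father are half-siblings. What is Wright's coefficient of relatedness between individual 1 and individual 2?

0.3125

Independent pedigree routes through distinct common ancestors add.
Individual 1 and individual 2 are related in two ways: half-sibs through their shared mother (r = 1/4) and half first cousins through their fathers (r = 1/16).
r = 1/4 + 1/16 = 0.3125.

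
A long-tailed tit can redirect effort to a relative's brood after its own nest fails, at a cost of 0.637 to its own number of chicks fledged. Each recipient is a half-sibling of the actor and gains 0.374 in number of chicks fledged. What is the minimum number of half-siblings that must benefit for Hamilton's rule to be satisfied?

7

r to a half-sibling = 1/4 (half-sibs share one parent — one path of length 2: r = (1/2)^2 = 1/4).
Hamilton's rule: n·r·B > C  ⇒  n > C/(r·B) = 0.637/(0.25·0.374) = 6.813.
The smallest integer exceeding 6.813 is 7.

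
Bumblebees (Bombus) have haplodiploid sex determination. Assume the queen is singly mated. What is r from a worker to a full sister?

Haplodiploid full sisters inherit their father's entire haploid genome identically (contributing 1/2) and on average half of their mother's contribution (1/2 · 1/2 = 1/4); r = 1/2 + 1/4 = 3/4.

0.75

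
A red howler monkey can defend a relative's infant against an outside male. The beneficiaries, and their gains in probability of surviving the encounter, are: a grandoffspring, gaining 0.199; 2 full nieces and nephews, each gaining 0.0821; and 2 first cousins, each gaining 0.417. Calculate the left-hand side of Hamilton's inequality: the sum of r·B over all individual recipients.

r to a grandoffspring = 1/4 (two parent–offspring links: r = (1/2)^2 = 1/4).
r to a full niece or nephew = 0.25 (full aunt/uncle↔niece/nephew: two paths of length 3 through the shared grandparent pair: r = 2·(1/2)^3 = 1/4).
r to a first cousin = 1/8 (first cousins share one grandparent pair — two paths of length 4: r = 2·(1/2)^4 = 1/8).
Summing one r·B term per recipient: 1·0.25·0.199 + 2·0.25·0.0821 + 2·0.125·0.417 = 0.19505.

0.19505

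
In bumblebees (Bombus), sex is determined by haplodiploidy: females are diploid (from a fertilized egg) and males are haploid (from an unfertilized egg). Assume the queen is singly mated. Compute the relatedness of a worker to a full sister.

Haplodiploid full sisters inherit their father's entire haploid genome identically (contributing 1/2) and on average half of their mother's contribution (1/2 · 1/2 = 1/4); r = 1/2 + 1/4 = 3/4.

0.75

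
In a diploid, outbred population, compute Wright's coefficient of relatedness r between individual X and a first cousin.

Each parent–offspring link contributes a factor of 1/2, and independent paths through distinct common ancestors add.
First cousins share one grandparent pair — two paths of length 4: r = 2·(1/2)^4 = 1/8.

0.125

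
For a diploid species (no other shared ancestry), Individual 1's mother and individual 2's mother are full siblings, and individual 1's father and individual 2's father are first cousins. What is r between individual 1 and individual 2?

0.15625

Relatedness sums over independent paths through distinct common ancestors.
Individual 1 and individual 2 are related in two ways: first cousins through their mothers (r = 1/8) and second cousins through their fathers (r = 1/32).
r = 1/8 + 1/32 = 0.15625.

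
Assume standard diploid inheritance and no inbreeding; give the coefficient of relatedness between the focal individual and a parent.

0.5

One parent–offspring link: r = (1/2)^1 = 1/2.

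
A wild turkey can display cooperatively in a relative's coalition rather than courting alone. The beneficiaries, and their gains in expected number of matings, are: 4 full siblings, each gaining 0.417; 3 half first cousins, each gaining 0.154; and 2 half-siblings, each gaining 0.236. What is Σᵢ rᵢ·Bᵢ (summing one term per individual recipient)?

0.980875

r to a full sibling = 0.5 (full sibs share both parents — two paths of length 2: r = 2·(1/2)^2 = 1/2).
r to a half first cousin = 1/16 (half first cousins share one grandparent — one path of length 4: r = (1/2)^4 = 1/16).
r to a half-sibling = 1/4 (half-sibs share one parent — one path of length 2: r = (1/2)^2 = 1/4).
Summing one r·B term per recipient: 4·0.5·0.417 + 3·0.0625·0.154 + 2·0.25·0.236 = 0.980875.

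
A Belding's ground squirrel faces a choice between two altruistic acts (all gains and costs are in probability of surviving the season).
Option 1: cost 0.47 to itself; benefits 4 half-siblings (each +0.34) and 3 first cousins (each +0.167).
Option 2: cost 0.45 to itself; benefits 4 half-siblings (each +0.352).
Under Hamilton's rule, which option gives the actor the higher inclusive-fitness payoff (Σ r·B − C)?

Option 1

Option 1: r to a half-sibling = 0.25.
Option 1: r to a first cousin = 0.125.
Option 1: Σ r·B − C = (4·0.25·0.34 + 3·0.125·0.167) − 0.47 = -0.067375.
Option 2: r to a half-sibling = 0.25.
Option 2: Σ r·B − C = (4·0.25·0.352) − 0.45 = -0.098.
Option 1 has the higher net inclusive-fitness payoff.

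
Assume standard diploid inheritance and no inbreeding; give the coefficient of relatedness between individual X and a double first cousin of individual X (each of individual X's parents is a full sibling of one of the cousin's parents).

Each parent–offspring link contributes a factor of 1/2, and independent paths through distinct common ancestors add.
Double first cousins share both grandparent pairs — four paths of length 4: r = 4·(1/2)^4 = 1/4.

0.25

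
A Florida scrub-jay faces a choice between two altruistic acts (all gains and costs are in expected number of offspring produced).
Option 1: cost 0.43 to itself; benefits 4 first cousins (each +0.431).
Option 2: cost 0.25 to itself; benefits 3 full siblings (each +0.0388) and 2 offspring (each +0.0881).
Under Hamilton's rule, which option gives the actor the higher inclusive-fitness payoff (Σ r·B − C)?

Option 1: r to a first cousin = 0.125.
Option 1: Σ r·B − C = (4·0.125·0.431) − 0.43 = -0.2145.
Option 2: r to a full sibling = 0.5.
Option 2: r to an offspring = 0.5.
Option 2: Σ r·B − C = (3·0.5·0.0388 + 2·0.5·0.0881) − 0.25 = -0.1037.
Option 2 has the higher net inclusive-fitness payoff.

Option 2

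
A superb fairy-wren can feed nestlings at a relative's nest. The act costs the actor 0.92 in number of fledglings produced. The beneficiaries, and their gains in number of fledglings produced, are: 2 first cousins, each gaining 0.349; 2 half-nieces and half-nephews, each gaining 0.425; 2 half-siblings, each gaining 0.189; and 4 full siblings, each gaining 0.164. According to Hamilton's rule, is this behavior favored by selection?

No

Hamilton's rule: the trait is favored when the sum of r·B over every recipient exceeds the actor's cost C.
r to a first cousin = 1/8 (first cousins share one grandparent pair — two paths of length 4: r = 2·(1/2)^4 = 1/8).
r to a half-niece or half-nephew = 0.125 (half-aunt/uncle↔niece/nephew: one path of length 3: r = (1/2)^3 = 1/8).
r to a half-sibling = 1/4 (half-sibs share one parent — one path of length 2: r = (1/2)^2 = 1/4).
r to a full sibling = 1/2 (full sibs share both parents — two paths of length 2: r = 2·(1/2)^2 = 1/2).
Summing one r·B term per recipient: 2·0.125·0.349 + 2·0.125·0.425 + 2·0.25·0.189 + 4·0.5·0.164 = 0.616.
0.616 < 0.92: the indirect benefit is less than the cost.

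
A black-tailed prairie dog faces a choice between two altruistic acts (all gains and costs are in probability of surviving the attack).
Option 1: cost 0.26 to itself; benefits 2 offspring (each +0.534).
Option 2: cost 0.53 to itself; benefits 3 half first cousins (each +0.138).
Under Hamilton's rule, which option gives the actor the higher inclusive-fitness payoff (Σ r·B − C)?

Option 1

Option 1: r to an offspring = 0.5.
Option 1: Σ r·B − C = (2·0.5·0.534) − 0.26 = 0.274.
Option 2: r to a half first cousin = 0.0625.
Option 2: Σ r·B − C = (3·0.0625·0.138) − 0.53 = -0.504125.
Option 1 has the higher net inclusive-fitness payoff.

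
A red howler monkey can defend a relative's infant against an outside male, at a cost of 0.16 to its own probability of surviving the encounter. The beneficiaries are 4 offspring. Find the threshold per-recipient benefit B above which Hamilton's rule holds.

0.08

r to an offspring = 0.5 (one parent–offspring link: r = (1/2)^1 = 1/2).
Hamilton's rule with n recipients of equal r: n·r·B > C, so B > C/(n·r) = 0.16/(4·0.5) = 0.08.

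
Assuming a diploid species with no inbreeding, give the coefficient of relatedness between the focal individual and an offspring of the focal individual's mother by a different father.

Each parent–offspring link contributes a factor of 1/2, and independent paths through distinct common ancestors add.
Half-sibs share one parent — one path of length 2: r = (1/2)^2 = 1/4.

0.25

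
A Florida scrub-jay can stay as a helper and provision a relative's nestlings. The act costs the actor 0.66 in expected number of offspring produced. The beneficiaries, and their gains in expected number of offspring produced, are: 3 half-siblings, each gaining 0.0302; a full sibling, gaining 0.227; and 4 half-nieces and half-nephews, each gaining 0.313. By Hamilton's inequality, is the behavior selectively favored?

Hamilton's rule: the trait is favored when the sum of r·B over every recipient exceeds the actor's cost C.
r to a half-sibling = 0.25 (half-sibs share one parent — one path of length 2: r = (1/2)^2 = 1/4).
r to a full sibling = 0.5 (full sibs share both parents — two paths of length 2: r = 2·(1/2)^2 = 1/2).
r to a half-niece or half-nephew = 0.125 (half-aunt/uncle↔niece/nephew: one path of length 3: r = (1/2)^3 = 1/8).
Summing one r·B term per recipient: 3·0.25·0.0302 + 1·0.5·0.227 + 4·0.125·0.313 = 0.29265.
0.29265 < 0.66: the indirect benefit is less than the cost.

No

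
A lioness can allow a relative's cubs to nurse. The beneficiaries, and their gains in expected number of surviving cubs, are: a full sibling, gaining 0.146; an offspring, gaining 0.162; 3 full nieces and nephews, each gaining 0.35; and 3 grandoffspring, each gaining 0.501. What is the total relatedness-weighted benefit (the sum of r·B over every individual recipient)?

0.79225

r to a full sibling = 0.5 (full sibs share both parents — two paths of length 2: r = 2·(1/2)^2 = 1/2).
r to an offspring = 1/2 (one parent–offspring link: r = (1/2)^1 = 1/2).
r to a full niece or nephew = 1/4 (full aunt/uncle↔niece/nephew: two paths of length 3 through the shared grandparent pair: r = 2·(1/2)^3 = 1/4).
r to a grandoffspring = 1/4 (two parent–offspring links: r = (1/2)^2 = 1/4).
Summing one r·B term per recipient: 1·0.5·0.146 + 1·0.5·0.162 + 3·0.25·0.35 + 3·0.25·0.501 = 0.79225.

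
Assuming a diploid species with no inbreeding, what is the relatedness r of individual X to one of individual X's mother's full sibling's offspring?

0.125

Each parent–offspring link contributes a factor of 1/2, and independent paths through distinct common ancestors add.
First cousins share one grandparent pair — two paths of length 4: r = 2·(1/2)^4 = 1/8.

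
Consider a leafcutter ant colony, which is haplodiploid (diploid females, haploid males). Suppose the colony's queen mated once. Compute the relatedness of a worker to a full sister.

0.75

Haplodiploid full sisters inherit their father's entire haploid genome identically (contributing 1/2) and on average half of their mother's contribution (1/2 · 1/2 = 1/4); r = 1/2 + 1/4 = 3/4.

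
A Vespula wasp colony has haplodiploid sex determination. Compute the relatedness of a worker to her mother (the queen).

0.5

One meiotic link between diploid queen and diploid daughter: r = 1/2.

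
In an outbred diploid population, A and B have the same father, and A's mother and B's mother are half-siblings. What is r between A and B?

0.3125

Relatedness sums over independent paths through distinct common ancestors.
A and B are related in two ways: half-sibs through their shared father (r = 1/4) and half first cousins through their mothers (r = 1/16).
r = 1/4 + 1/16 = 0.3125.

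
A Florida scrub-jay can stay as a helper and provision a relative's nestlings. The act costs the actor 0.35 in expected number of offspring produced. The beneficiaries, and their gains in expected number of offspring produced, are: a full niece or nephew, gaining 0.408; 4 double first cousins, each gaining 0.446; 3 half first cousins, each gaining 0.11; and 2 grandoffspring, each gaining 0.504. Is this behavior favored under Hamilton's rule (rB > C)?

Yes

Hamilton's rule: the trait is favored when the sum of r·B over every recipient exceeds the actor's cost C.
r to a full niece or nephew = 1/4 (full aunt/uncle↔niece/nephew: two paths of length 3 through the shared grandparent pair: r = 2·(1/2)^3 = 1/4).
r to a double first cousin = 1/4 (double first cousins share both grandparent pairs — four paths of length 4: r = 4·(1/2)^4 = 1/4).
r to a half first cousin = 1/16 (half first cousins share one grandparent — one path of length 4: r = (1/2)^4 = 1/16).
r to a grandoffspring = 1/4 (two parent–offspring links: r = (1/2)^2 = 1/4).
Summing one r·B term per recipient: 1·0.25·0.408 + 4·0.25·0.446 + 3·0.0625·0.11 + 2·0.25·0.504 = 0.820625.
0.820625 > 0.35: the indirect benefit exceeds the cost.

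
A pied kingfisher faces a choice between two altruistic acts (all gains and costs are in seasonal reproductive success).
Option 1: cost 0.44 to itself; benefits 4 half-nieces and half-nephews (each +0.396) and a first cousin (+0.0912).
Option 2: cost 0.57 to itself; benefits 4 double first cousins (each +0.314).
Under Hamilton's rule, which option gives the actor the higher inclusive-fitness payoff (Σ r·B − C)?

Option 1: r to a half-niece or half-nephew = 0.125.
Option 1: r to a first cousin = 0.125.
Option 1: Σ r·B − C = (4·0.125·0.396 + 1·0.125·0.0912) − 0.44 = -0.2306.
Option 2: r to a double first cousin = 0.25.
Option 2: Σ r·B − C = (4·0.25·0.314) − 0.57 = -0.256.
Option 1 has the higher net inclusive-fitness payoff.

Option 1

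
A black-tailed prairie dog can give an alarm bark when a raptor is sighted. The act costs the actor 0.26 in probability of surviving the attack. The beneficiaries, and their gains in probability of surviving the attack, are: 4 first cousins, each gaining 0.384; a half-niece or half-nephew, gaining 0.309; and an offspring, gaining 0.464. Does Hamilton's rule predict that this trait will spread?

Yes

Hamilton's rule: the trait is favored when the sum of r·B over every recipient exceeds the actor's cost C.
r to a first cousin = 0.125 (first cousins share one grandparent pair — two paths of length 4: r = 2·(1/2)^4 = 1/8).
r to a half-niece or half-nephew = 0.125 (half-aunt/uncle↔niece/nephew: one path of length 3: r = (1/2)^3 = 1/8).
r to an offspring = 0.5 (one parent–offspring link: r = (1/2)^1 = 1/2).
Summing one r·B term per recipient: 4·0.125·0.384 + 1·0.125·0.309 + 1·0.5·0.464 = 0.462625.
0.462625 > 0.26: the indirect benefit exceeds the cost.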